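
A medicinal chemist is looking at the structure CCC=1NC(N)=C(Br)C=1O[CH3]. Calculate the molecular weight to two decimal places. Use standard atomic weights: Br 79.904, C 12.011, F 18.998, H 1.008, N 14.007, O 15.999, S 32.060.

219.08 g/mol

First, the molecular formula is C7H11BrN2O (counting implicit H from valence).
  Br: 1 × 79.904 = 79.904
  C: 7 × 12.011 = 84.077
  H: 11 × 1.008 = 11.088
  N: 2 × 14.007 = 28.014
  O: 1 × 15.999 = 15.999
Sum: 1×79.904 + 7×12.011 + 11×1.008 + 2×14.007 + 1×15.999 = 219.082 → 219.08 g/mol.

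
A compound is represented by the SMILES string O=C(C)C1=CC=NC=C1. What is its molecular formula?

Walk through each heavy atom and fill implicit hydrogens from standard valence (C 4, N 3, O 2, S 2, halogen 1):
  atom 1: O, bond orders sum to 2 (valence 2) → 0 H
  atom 2: C, bond orders sum to 4 (valence 4) → 0 H
  atom 3: C, bond orders sum to 1 (valence 4) → 3 H
  atom 4: C, bond orders sum to 4 (valence 4) → 0 H
  atom 5: C, bond orders sum to 3 (valence 4) → 1 H
  atom 6: C, bond orders sum to 3 (valence 4) → 1 H
  atom 7: N, bond orders sum to 3 (valence 3) → 0 H
  atom 8: C, bond orders sum to 3 (valence 4) → 1 H
  atom 9: C, bond orders sum to 3 (valence 4) → 1 H
Totals → C:7, H:7, N:1, O:1.

C7H7NO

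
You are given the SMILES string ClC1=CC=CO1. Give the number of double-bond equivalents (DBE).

Molecular formula: C4H3ClO.
DoU = (2C + 2 + N − H − X) / 2, where X is the halogen count and O/S are ignored.
    = (2·4 + 2 + 0 − 3 − 1) / 2 = 6 / 2 = 3.

3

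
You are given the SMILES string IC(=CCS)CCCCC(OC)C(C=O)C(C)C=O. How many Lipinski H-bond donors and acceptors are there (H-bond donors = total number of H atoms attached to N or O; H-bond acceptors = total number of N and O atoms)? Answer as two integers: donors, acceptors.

Donors: find every N or O and count the H atoms it carries.
  atom 11 (O): bond orders sum to 2 → 0 H
  atom 15 (O): bond orders sum to 2 → 0 H
  atom 19 (O): bond orders sum to 2 → 0 H
Lipinski HBD = 0.
Acceptors: N atoms = 0, O atoms = 3 → HBA = 3.

0, 3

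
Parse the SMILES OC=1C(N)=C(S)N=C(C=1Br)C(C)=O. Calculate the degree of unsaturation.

Molecular formula: C7H7BrN2O2S.
DoU = (2C + 2 + N − H − X) / 2, where X is the halogen count and O/S are ignored.
    = (2·7 + 2 + 2 − 7 − 1) / 2 = 10 / 2 = 5.

5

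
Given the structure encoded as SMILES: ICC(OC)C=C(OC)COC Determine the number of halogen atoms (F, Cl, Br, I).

1

Halogen atoms appear at heavy-atom position 1 (1×I).
Other groups present: 1 alkene, 3 ether.
Halogen count: 1.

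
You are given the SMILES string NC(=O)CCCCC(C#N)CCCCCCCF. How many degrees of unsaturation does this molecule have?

3

Degree of unsaturation = (number of rings) + (number of π bonds).
Ring closures in the SMILES: 0.
π bonds: 1 double bond (each 1 DoU), 1 triple bond (each 2 DoU) → 3 DoU from unsaturation.
Total DoU = 0 + 3 = 3.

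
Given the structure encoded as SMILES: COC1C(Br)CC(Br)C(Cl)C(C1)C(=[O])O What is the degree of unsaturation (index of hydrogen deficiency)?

2

Molecular formula: C9H13Br2ClO3.
DoU = (2C + 2 + N − H − X) / 2, where X is the halogen count and O/S are ignored.
    = (2·9 + 2 + 0 − 13 − 3) / 2 = 4 / 2 = 2.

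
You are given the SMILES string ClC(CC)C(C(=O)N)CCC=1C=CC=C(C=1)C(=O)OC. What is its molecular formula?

C15H20ClNO3

Walk through each heavy atom and fill implicit hydrogens from standard valence (C 4, N 3, O 2, S 2, halogen 1):
  atom 1: Cl (halogen, monovalent) → 0 H
  atom 2: C, bond orders sum to 3 (valence 4) → 1 H
  atom 3: C, bond orders sum to 2 (valence 4) → 2 H
  atom 4: C, bond orders sum to 1 (valence 4) → 3 H
  atom 5: C, bond orders sum to 3 (valence 4) → 1 H
  atom 6: C, bond orders sum to 4 (valence 4) → 0 H
  atom 7: O, bond orders sum to 2 (valence 2) → 0 H
  atom 8: N, bond orders sum to 1 (valence 3) → 2 H
  atom 9: C, bond orders sum to 2 (valence 4) → 2 H
  atom 10: C, bond orders sum to 2 (valence 4) → 2 H
  atom 11: C, bond orders sum to 4 (valence 4) → 0 H
  atom 12: C, bond orders sum to 3 (valence 4) → 1 H
  atom 13: C, bond orders sum to 3 (valence 4) → 1 H
  atom 14: C, bond orders sum to 3 (valence 4) → 1 H
  atom 15: C, bond orders sum to 4 (valence 4) → 0 H
  atom 16: C, bond orders sum to 3 (valence 4) → 1 H
  atom 17: C, bond orders sum to 4 (valence 4) → 0 H
  atom 18: O, bond orders sum to 2 (valence 2) → 0 H
  atom 19: O, bond orders sum to 2 (valence 2) → 0 H
  atom 20: C, bond orders sum to 1 (valence 4) → 3 H
Totals → C:15, H:20, Cl:1, N:1, O:3.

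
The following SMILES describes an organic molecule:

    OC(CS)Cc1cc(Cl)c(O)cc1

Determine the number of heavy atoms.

13

Every atom symbol written in the SMILES (organic subset) is one heavy atom; implicit H are not written.
Heavy atoms by element → C:9, Cl:1, O:2, S:1.
Total: 13.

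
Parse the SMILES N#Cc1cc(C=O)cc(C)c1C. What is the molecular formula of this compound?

C10H9NO

Walk through each heavy atom and fill implicit hydrogens from standard valence (C 4, N 3, O 2, S 2, halogen 1); for lowercase aromatic atoms, an aromatic c carries 1 H when it has two neighbours and 0 H with three, and aromatic n carries 0 H:
  atom 1: N, bond orders sum to 3 (valence 3) → 0 H
  atom 2: C, bond orders sum to 4 (valence 4) → 0 H
  atom 3: aromatic c, 3 neighbours → 0 H
  atom 4: aromatic c, 2 neighbours → 1 H
  atom 5: aromatic c, 3 neighbours → 0 H
  atom 6: C, bond orders sum to 3 (valence 4) → 1 H
  atom 7: O, bond orders sum to 2 (valence 2) → 0 H
  atom 8: aromatic c, 2 neighbours → 1 H
  atom 9: aromatic c, 3 neighbours → 0 H
  atom 10: C, bond orders sum to 1 (valence 4) → 3 H
  atom 11: aromatic c, 3 neighbours → 0 H
  atom 12: C, bond orders sum to 1 (valence 4) → 3 H
Totals → C:10, H:9, N:1, O:1.
In Hill order: C10H9NO.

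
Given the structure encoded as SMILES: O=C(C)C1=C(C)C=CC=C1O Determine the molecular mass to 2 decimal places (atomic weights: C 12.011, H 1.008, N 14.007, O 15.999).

150.18 g/mol

First, the molecular formula is C9H10O2 (counting implicit H from valence).
  C: 9 × 12.011 = 108.099
  H: 10 × 1.008 = 10.080
  O: 2 × 15.999 = 31.998
Sum: 9×12.011 + 10×1.008 + 2×15.999 = 150.177 → 150.18 g/mol.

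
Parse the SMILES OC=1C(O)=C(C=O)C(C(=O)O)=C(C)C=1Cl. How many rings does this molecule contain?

1

In SMILES, each pair of matching ring-closure digits denotes one ring-closing bond; the number of such bonds equals the number of independent rings.
Ring-closure bonds here: 1.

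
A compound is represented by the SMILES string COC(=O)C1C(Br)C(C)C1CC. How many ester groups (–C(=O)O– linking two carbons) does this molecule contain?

1

The ester motif appears at heavy-atom position 3 in the SMILES.
Ester count: 1.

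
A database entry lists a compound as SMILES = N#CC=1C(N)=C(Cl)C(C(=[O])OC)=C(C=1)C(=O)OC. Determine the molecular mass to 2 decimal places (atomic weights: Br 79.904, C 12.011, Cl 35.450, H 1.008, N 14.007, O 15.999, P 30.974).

First, the molecular formula is C11H9ClN2O4 (counting implicit H from valence).
  C: 11 × 12.011 = 132.121
  Cl: 1 × 35.450 = 35.450
  H: 9 × 1.008 = 9.072
  N: 2 × 14.007 = 28.014
  O: 4 × 15.999 = 63.996
Sum: 11×12.011 + 1×35.450 + 9×1.008 + 2×14.007 + 4×15.999 = 268.653 → 268.65 g/mol.

268.65 g/mol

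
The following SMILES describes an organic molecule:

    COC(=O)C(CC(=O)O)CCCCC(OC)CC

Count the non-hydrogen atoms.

Every atom symbol written in the SMILES (organic subset) is one heavy atom; implicit H are not written.
Heavy atoms by element → C:13, O:5.
Total: 18.

18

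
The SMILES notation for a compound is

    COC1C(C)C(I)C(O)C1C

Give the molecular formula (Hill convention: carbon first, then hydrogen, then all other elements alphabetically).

C8H15IO2

Walk through each heavy atom and fill implicit hydrogens from standard valence (C 4, N 3, O 2, S 2, halogen 1):
  atom 1: C, bond orders sum to 1 (valence 4) → 3 H
  atom 2: O, bond orders sum to 2 (valence 2) → 0 H
  atom 3: C, bond orders sum to 3 (valence 4) → 1 H
  atom 4: C, bond orders sum to 3 (valence 4) → 1 H
  atom 5: C, bond orders sum to 1 (valence 4) → 3 H
  atom 6: C, bond orders sum to 3 (valence 4) → 1 H
  atom 7: I (halogen, monovalent) → 0 H
  atom 8: C, bond orders sum to 3 (valence 4) → 1 H
  atom 9: O, bond orders sum to 1 (valence 2) → 1 H
  atom 10: C, bond orders sum to 3 (valence 4) → 1 H
  atom 11: C, bond orders sum to 1 (valence 4) → 3 H
Totals → C:8, H:15, I:1, O:2.
In Hill order: C8H15IO2.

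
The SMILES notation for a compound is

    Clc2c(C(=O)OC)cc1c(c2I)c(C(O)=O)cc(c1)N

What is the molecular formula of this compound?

C13H9ClINO4

Walk through each heavy atom and fill implicit hydrogens from standard valence (C 4, N 3, O 2, S 2, halogen 1); for lowercase aromatic atoms, an aromatic c carries 1 H when it has two neighbours and 0 H with three, and aromatic n carries 0 H:
  atom 1: Cl (halogen, monovalent) → 0 H
  atom 2: aromatic c, 3 neighbours → 0 H
  atom 3: aromatic c, 3 neighbours → 0 H
  atom 4: C, bond orders sum to 4 (valence 4) → 0 H
  atom 5: O, bond orders sum to 2 (valence 2) → 0 H
  atom 6: O, bond orders sum to 2 (valence 2) → 0 H
  atom 7: C, bond orders sum to 1 (valence 4) → 3 H
  atom 8: aromatic c, 2 neighbours → 1 H
  atom 9: aromatic c, 3 neighbours → 0 H
  atom 10: aromatic c, 3 neighbours → 0 H
  atom 11: aromatic c, 3 neighbours → 0 H
  atom 12: I (halogen, monovalent) → 0 H
  atom 13: aromatic c, 3 neighbours → 0 H
  atom 14: C, bond orders sum to 4 (valence 4) → 0 H
  atom 15: O, bond orders sum to 1 (valence 2) → 1 H
  atom 16: O, bond orders sum to 2 (valence 2) → 0 H
  atom 17: aromatic c, 2 neighbours → 1 H
  atom 18: aromatic c, 3 neighbours → 0 H
  atom 19: aromatic c, 2 neighbours → 1 H
  atom 20: N, bond orders sum to 1 (valence 3) → 2 H
Totals → C:13, H:9, Cl:1, I:1, N:1, O:4.
In Hill order: C13H9ClINO4.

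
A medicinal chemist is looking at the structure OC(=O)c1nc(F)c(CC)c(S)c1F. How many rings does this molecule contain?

In SMILES, each pair of matching ring-closure digits denotes one ring-closing bond; the number of such bonds equals the number of independent rings.
Ring-closure bonds here: 1.

1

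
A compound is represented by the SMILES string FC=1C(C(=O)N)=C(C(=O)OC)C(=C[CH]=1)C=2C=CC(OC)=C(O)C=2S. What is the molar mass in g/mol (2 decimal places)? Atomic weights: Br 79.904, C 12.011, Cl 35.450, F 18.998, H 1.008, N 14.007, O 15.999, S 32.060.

351.35 g/mol

First, the molecular formula is C16H14FNO5S (counting implicit H from valence).
  C: 16 × 12.011 = 192.176
  F: 1 × 18.998 = 18.998
  H: 14 × 1.008 = 14.112
  N: 1 × 14.007 = 14.007
  O: 5 × 15.999 = 79.995
  S: 1 × 32.060 = 32.060
Sum: 16×12.011 + 1×18.998 + 14×1.008 + 1×14.007 + 5×15.999 + 1×32.060 = 351.348 → 351.35 g/mol.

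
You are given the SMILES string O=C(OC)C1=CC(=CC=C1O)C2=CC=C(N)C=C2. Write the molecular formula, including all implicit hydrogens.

Walk through each heavy atom and fill implicit hydrogens from standard valence (C 4, N 3, O 2, S 2, halogen 1):
  atom 1: O, bond orders sum to 2 (valence 2) → 0 H
  atom 2: C, bond orders sum to 4 (valence 4) → 0 H
  atom 3: O, bond orders sum to 2 (valence 2) → 0 H
  atom 4: C, bond orders sum to 1 (valence 4) → 3 H
  atom 5: C, bond orders sum to 4 (valence 4) → 0 H
  atom 6: C, bond orders sum to 3 (valence 4) → 1 H
  atom 7: C, bond orders sum to 4 (valence 4) → 0 H
  atom 8: C, bond orders sum to 3 (valence 4) → 1 H
  atom 9: C, bond orders sum to 3 (valence 4) → 1 H
  atom 10: C, bond orders sum to 4 (valence 4) → 0 H
  atom 11: O, bond orders sum to 1 (valence 2) → 1 H
  atom 12: C, bond orders sum to 4 (valence 4) → 0 H
  atom 13: C, bond orders sum to 3 (valence 4) → 1 H
  atom 14: C, bond orders sum to 3 (valence 4) → 1 H
  atom 15: C, bond orders sum to 4 (valence 4) → 0 H
  atom 16: N, bond orders sum to 1 (valence 3) → 2 H
  atom 17: C, bond orders sum to 3 (valence 4) → 1 H
  atom 18: C, bond orders sum to 3 (valence 4) → 1 H
Totals → C:14, H:13, N:1, O:3.
In Hill order: C14H13NO3.

C14H13NO3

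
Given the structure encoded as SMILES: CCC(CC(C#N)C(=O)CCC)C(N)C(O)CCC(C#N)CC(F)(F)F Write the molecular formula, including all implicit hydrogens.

Walk through each heavy atom and fill implicit hydrogens from standard valence (C 4, N 3, O 2, S 2, halogen 1):
  atom 1: C, bond orders sum to 1 (valence 4) → 3 H
  atom 2: C, bond orders sum to 2 (valence 4) → 2 H
  atom 3: C, bond orders sum to 3 (valence 4) → 1 H
  atom 4: C, bond orders sum to 2 (valence 4) → 2 H
  atom 5: C, bond orders sum to 3 (valence 4) → 1 H
  atom 6: C, bond orders sum to 4 (valence 4) → 0 H
  atom 7: N, bond orders sum to 3 (valence 3) → 0 H
  atom 8: C, bond orders sum to 4 (valence 4) → 0 H
  atom 9: O, bond orders sum to 2 (valence 2) → 0 H
  atom 10: C, bond orders sum to 2 (valence 4) → 2 H
  atom 11: C, bond orders sum to 2 (valence 4) → 2 H
  atom 12: C, bond orders sum to 1 (valence 4) → 3 H
  atom 13: C, bond orders sum to 3 (valence 4) → 1 H
  atom 14: N, bond orders sum to 1 (valence 3) → 2 H
  atom 15: C, bond orders sum to 3 (valence 4) → 1 H
  atom 16: O, bond orders sum to 1 (valence 2) → 1 H
  atom 17: C, bond orders sum to 2 (valence 4) → 2 H
  atom 18: C, bond orders sum to 2 (valence 4) → 2 H
  atom 19: C, bond orders sum to 3 (valence 4) → 1 H
  atom 20: C, bond orders sum to 4 (valence 4) → 0 H
  atom 21: N, bond orders sum to 3 (valence 3) → 0 H
  atom 22: C, bond orders sum to 2 (valence 4) → 2 H
  atom 23: C, bond orders sum to 4 (valence 4) → 0 H
  atom 24: F (halogen, monovalent) → 0 H
  atom 25: F (halogen, monovalent) → 0 H
  atom 26: F (halogen, monovalent) → 0 H
Totals → C:18, H:28, F:3, N:3, O:2.

C18H28F3N3O2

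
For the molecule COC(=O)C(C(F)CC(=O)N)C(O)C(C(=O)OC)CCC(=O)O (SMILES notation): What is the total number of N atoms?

1

Scan the SMILES for N atoms (remember two-letter symbols like Cl and Br are single atoms).
Nitrogen count: 1.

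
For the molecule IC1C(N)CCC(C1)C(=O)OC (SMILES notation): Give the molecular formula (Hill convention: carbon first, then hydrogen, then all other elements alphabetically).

C8H14INO2

Walk through each heavy atom and fill implicit hydrogens from standard valence (C 4, N 3, O 2, S 2, halogen 1):
  atom 1: I (halogen, monovalent) → 0 H
  atom 2: C, bond orders sum to 3 (valence 4) → 1 H
  atom 3: C, bond orders sum to 3 (valence 4) → 1 H
  atom 4: N, bond orders sum to 1 (valence 3) → 2 H
  atom 5: C, bond orders sum to 2 (valence 4) → 2 H
  atom 6: C, bond orders sum to 2 (valence 4) → 2 H
  atom 7: C, bond orders sum to 3 (valence 4) → 1 H
  atom 8: C, bond orders sum to 2 (valence 4) → 2 H
  atom 9: C, bond orders sum to 4 (valence 4) → 0 H
  atom 10: O, bond orders sum to 2 (valence 2) → 0 H
  atom 11: O, bond orders sum to 2 (valence 2) → 0 H
  atom 12: C, bond orders sum to 1 (valence 4) → 3 H
Totals → C:8, H:14, I:1, N:1, O:2.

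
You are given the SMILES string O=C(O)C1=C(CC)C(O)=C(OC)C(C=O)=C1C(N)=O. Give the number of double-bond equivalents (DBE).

7

Molecular formula: C12H13NO6.
DoU = (2C + 2 + N − H − X) / 2, where X is the halogen count and O/S are ignored.
    = (2·12 + 2 + 1 − 13 − 0) / 2 = 14 / 2 = 7.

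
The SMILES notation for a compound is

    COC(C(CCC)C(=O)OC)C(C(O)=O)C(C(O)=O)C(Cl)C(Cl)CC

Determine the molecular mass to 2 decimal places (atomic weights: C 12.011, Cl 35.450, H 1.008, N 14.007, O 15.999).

First, the molecular formula is C16H26Cl2O7 (counting implicit H from valence).
  C: 16 × 12.011 = 192.176
  Cl: 2 × 35.450 = 70.900
  H: 26 × 1.008 = 26.208
  O: 7 × 15.999 = 111.993
Sum: 16×12.011 + 2×35.450 + 26×1.008 + 7×15.999 = 401.277 → 401.28 g/mol.

401.28 g/mol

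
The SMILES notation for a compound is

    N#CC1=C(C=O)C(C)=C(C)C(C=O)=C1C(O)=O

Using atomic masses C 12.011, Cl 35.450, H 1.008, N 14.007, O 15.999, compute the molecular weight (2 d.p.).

First, the molecular formula is C12H9NO4 (counting implicit H from valence).
  C: 12 × 12.011 = 144.132
  H: 9 × 1.008 = 9.072
  N: 1 × 14.007 = 14.007
  O: 4 × 15.999 = 63.996
Sum: 12×12.011 + 9×1.008 + 1×14.007 + 4×15.999 = 231.207 → 231.21 g/mol.

231.21 g/mol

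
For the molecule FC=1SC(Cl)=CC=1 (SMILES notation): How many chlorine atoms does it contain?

1

Scan the SMILES for Cl atoms (remember two-letter symbols like Cl and Br are single atoms).
Chlorine count: 1.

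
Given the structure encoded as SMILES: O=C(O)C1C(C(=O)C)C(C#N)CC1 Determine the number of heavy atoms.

13

Every atom symbol written in the SMILES (organic subset) is one heavy atom; implicit H are not written.
Heavy atoms by element → C:9, N:1, O:3.
Total: 13.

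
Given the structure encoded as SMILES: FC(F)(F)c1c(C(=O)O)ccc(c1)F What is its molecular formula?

C8H4F4O2

Walk through each heavy atom and fill implicit hydrogens from standard valence (C 4, N 3, O 2, S 2, halogen 1); for lowercase aromatic atoms, an aromatic c carries 1 H when it has two neighbours and 0 H with three, and aromatic n carries 0 H:
  atom 1: F (halogen, monovalent) → 0 H
  atom 2: C, bond orders sum to 4 (valence 4) → 0 H
  atom 3: F (halogen, monovalent) → 0 H
  atom 4: F (halogen, monovalent) → 0 H
  atom 5: aromatic c, 3 neighbours → 0 H
  atom 6: aromatic c, 3 neighbours → 0 H
  atom 7: C, bond orders sum to 4 (valence 4) → 0 H
  atom 8: O, bond orders sum to 2 (valence 2) → 0 H
  atom 9: O, bond orders sum to 1 (valence 2) → 1 H
  atom 10: aromatic c, 2 neighbours → 1 H
  atom 11: aromatic c, 2 neighbours → 1 H
  atom 12: aromatic c, 3 neighbours → 0 H
  atom 13: aromatic c, 2 neighbours → 1 H
  atom 14: F (halogen, monovalent) → 0 H
Totals → C:8, H:4, F:4, O:2.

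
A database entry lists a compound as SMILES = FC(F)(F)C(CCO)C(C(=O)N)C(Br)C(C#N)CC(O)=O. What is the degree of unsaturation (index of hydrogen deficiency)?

Degree of unsaturation = (number of rings) + (number of π bonds).
Ring closures in the SMILES: 0.
π bonds: 2 double bonds (each 1 DoU), 1 triple bond (each 2 DoU) → 4 DoU from unsaturation.
Total DoU = 0 + 4 = 4.

4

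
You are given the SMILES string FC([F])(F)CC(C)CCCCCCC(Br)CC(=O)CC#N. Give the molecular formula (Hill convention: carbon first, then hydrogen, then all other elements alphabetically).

Walk through each heavy atom and fill implicit hydrogens from standard valence (C 4, N 3, O 2, S 2, halogen 1):
  atom 1: F (halogen, monovalent) → 0 H
  atom 2: C, bond orders sum to 4 (valence 4) → 0 H
  atom 3: F with explicit H count 0
  atom 4: F (halogen, monovalent) → 0 H
  atom 5: C, bond orders sum to 2 (valence 4) → 2 H
  atom 6: C, bond orders sum to 3 (valence 4) → 1 H
  atom 7: C, bond orders sum to 1 (valence 4) → 3 H
  atom 8: C, bond orders sum to 2 (valence 4) → 2 H
  atom 9: C, bond orders sum to 2 (valence 4) → 2 H
  atom 10: C, bond orders sum to 2 (valence 4) → 2 H
  atom 11: C, bond orders sum to 2 (valence 4) → 2 H
  atom 12: C, bond orders sum to 2 (valence 4) → 2 H
  atom 13: C, bond orders sum to 2 (valence 4) → 2 H
  atom 14: C, bond orders sum to 3 (valence 4) → 1 H
  atom 15: Br (halogen, monovalent) → 0 H
  atom 16: C, bond orders sum to 2 (valence 4) → 2 H
  atom 17: C, bond orders sum to 4 (valence 4) → 0 H
  atom 18: O, bond orders sum to 2 (valence 2) → 0 H
  atom 19: C, bond orders sum to 2 (valence 4) → 2 H
  atom 20: C, bond orders sum to 4 (valence 4) → 0 H
  atom 21: N, bond orders sum to 3 (valence 3) → 0 H
Totals → C:15, H:23, Br:1, F:3, N:1, O:1.
In Hill order: C15H23BrF3NO.

C15H23BrF3NO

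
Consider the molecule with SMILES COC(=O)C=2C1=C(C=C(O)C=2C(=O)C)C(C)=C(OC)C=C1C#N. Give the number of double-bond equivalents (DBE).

Molecular formula: C17H15NO5.
DoU = (2C + 2 + N − H − X) / 2, where X is the halogen count and O/S are ignored.
    = (2·17 + 2 + 1 − 15 − 0) / 2 = 22 / 2 = 11.

11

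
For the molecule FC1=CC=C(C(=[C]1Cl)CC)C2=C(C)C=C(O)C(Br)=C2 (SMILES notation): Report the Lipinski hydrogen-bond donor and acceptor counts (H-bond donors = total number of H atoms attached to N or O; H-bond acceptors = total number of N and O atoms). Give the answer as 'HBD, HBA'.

Donors: find every N or O and count the H atoms it carries.
  atom 16 (O): bond orders sum to 1 → 1 H
Lipinski HBD = 1.
Acceptors: N atoms = 0, O atoms = 1 → HBA = 1.

1, 1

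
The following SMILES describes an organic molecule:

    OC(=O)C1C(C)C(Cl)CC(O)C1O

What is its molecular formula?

C8H13ClO4

Walk through each heavy atom and fill implicit hydrogens from standard valence (C 4, N 3, O 2, S 2, halogen 1):
  atom 1: O, bond orders sum to 1 (valence 2) → 1 H
  atom 2: C, bond orders sum to 4 (valence 4) → 0 H
  atom 3: O, bond orders sum to 2 (valence 2) → 0 H
  atom 4: C, bond orders sum to 3 (valence 4) → 1 H
  atom 5: C, bond orders sum to 3 (valence 4) → 1 H
  atom 6: C, bond orders sum to 1 (valence 4) → 3 H
  atom 7: C, bond orders sum to 3 (valence 4) → 1 H
  atom 8: Cl (halogen, monovalent) → 0 H
  atom 9: C, bond orders sum to 2 (valence 4) → 2 H
  atom 10: C, bond orders sum to 3 (valence 4) → 1 H
  atom 11: O, bond orders sum to 1 (valence 2) → 1 H
  atom 12: C, bond orders sum to 3 (valence 4) → 1 H
  atom 13: O, bond orders sum to 1 (valence 2) → 1 H
Totals → C:8, H:13, Cl:1, O:4.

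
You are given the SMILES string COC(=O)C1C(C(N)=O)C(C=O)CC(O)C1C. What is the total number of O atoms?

5

Scan the SMILES for O atoms (remember two-letter symbols like Cl and Br are single atoms).
Oxygen count: 5.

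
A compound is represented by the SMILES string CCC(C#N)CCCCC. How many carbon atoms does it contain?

Count every carbon token in the SMILES (each C, including those in ring-closure positions and inside branches).
Carbon count: 9.

9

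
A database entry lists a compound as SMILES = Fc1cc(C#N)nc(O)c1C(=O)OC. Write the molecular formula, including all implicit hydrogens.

C8H5FN2O3

Walk through each heavy atom and fill implicit hydrogens from standard valence (C 4, N 3, O 2, S 2, halogen 1); for lowercase aromatic atoms, an aromatic c carries 1 H when it has two neighbours and 0 H with three, and aromatic n carries 0 H:
  atom 1: F (halogen, monovalent) → 0 H
  atom 2: aromatic c, 3 neighbours → 0 H
  atom 3: aromatic c, 2 neighbours → 1 H
  atom 4: aromatic c, 3 neighbours → 0 H
  atom 5: C, bond orders sum to 4 (valence 4) → 0 H
  atom 6: N, bond orders sum to 3 (valence 3) → 0 H
  atom 7: aromatic n, 2 neighbours → 0 H
  atom 8: aromatic c, 3 neighbours → 0 H
  atom 9: O, bond orders sum to 1 (valence 2) → 1 H
  atom 10: aromatic c, 3 neighbours → 0 H
  atom 11: C, bond orders sum to 4 (valence 4) → 0 H
  atom 12: O, bond orders sum to 2 (valence 2) → 0 H
  atom 13: O, bond orders sum to 2 (valence 2) → 0 H
  atom 14: C, bond orders sum to 1 (valence 4) → 3 H
Totals → C:8, H:5, F:1, N:2, O:3.
In Hill order: C8H5FN2O3.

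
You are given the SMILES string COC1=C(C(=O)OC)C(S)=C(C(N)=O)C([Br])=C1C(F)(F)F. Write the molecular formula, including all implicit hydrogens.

C11H9BrF3NO4S

Walk through each heavy atom and fill implicit hydrogens from standard valence (C 4, N 3, O 2, S 2, halogen 1):
  atom 1: C, bond orders sum to 1 (valence 4) → 3 H
  atom 2: O, bond orders sum to 2 (valence 2) → 0 H
  atom 3: C, bond orders sum to 4 (valence 4) → 0 H
  atom 4: C, bond orders sum to 4 (valence 4) → 0 H
  atom 5: C, bond orders sum to 4 (valence 4) → 0 H
  atom 6: O, bond orders sum to 2 (valence 2) → 0 H
  atom 7: O, bond orders sum to 2 (valence 2) → 0 H
  atom 8: C, bond orders sum to 1 (valence 4) → 3 H
  atom 9: C, bond orders sum to 4 (valence 4) → 0 H
  atom 10: S, bond orders sum to 1 (valence 2) → 1 H
  atom 11: C, bond orders sum to 4 (valence 4) → 0 H
  atom 12: C, bond orders sum to 4 (valence 4) → 0 H
  atom 13: N, bond orders sum to 1 (valence 3) → 2 H
  atom 14: O, bond orders sum to 2 (valence 2) → 0 H
  atom 15: C, bond orders sum to 4 (valence 4) → 0 H
  atom 16: Br with explicit H count 0
  atom 17: C, bond orders sum to 4 (valence 4) → 0 H
  atom 18: C, bond orders sum to 4 (valence 4) → 0 H
  atom 19: F (halogen, monovalent) → 0 H
  atom 20: F (halogen, monovalent) → 0 H
  atom 21: F (halogen, monovalent) → 0 H
Totals → C:11, H:9, Br:1, F:3, N:1, O:4, S:1.
In Hill order: C11H9BrF3NO4S.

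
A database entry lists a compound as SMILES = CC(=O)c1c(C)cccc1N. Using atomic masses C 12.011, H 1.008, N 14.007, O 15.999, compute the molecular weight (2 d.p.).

149.19 g/mol

First, the molecular formula is C9H11NO (counting implicit H from valence).
  C: 9 × 12.011 = 108.099
  H: 11 × 1.008 = 11.088
  N: 1 × 14.007 = 14.007
  O: 1 × 15.999 = 15.999
Sum: 9×12.011 + 11×1.008 + 1×14.007 + 1×15.999 = 149.193 → 149.19 g/mol.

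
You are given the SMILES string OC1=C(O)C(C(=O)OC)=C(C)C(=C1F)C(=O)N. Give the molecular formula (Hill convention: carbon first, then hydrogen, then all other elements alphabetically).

Walk through each heavy atom and fill implicit hydrogens from standard valence (C 4, N 3, O 2, S 2, halogen 1):
  atom 1: O, bond orders sum to 1 (valence 2) → 1 H
  atom 2: C, bond orders sum to 4 (valence 4) → 0 H
  atom 3: C, bond orders sum to 4 (valence 4) → 0 H
  atom 4: O, bond orders sum to 1 (valence 2) → 1 H
  atom 5: C, bond orders sum to 4 (valence 4) → 0 H
  atom 6: C, bond orders sum to 4 (valence 4) → 0 H
  atom 7: O, bond orders sum to 2 (valence 2) → 0 H
  atom 8: O, bond orders sum to 2 (valence 2) → 0 H
  atom 9: C, bond orders sum to 1 (valence 4) → 3 H
  atom 10: C, bond orders sum to 4 (valence 4) → 0 H
  atom 11: C, bond orders sum to 1 (valence 4) → 3 H
  atom 12: C, bond orders sum to 4 (valence 4) → 0 H
  atom 13: C, bond orders sum to 4 (valence 4) → 0 H
  atom 14: F (halogen, monovalent) → 0 H
  atom 15: C, bond orders sum to 4 (valence 4) → 0 H
  atom 16: O, bond orders sum to 2 (valence 2) → 0 H
  atom 17: N, bond orders sum to 1 (valence 3) → 2 H
Totals → C:10, H:10, F:1, N:1, O:5.

C10H10FNO5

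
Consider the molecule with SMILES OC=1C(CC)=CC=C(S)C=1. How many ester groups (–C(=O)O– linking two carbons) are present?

0

Scan the SMILES for the ester motif — none present.
Groups that are present: 1 hydroxyl, 1 thiol.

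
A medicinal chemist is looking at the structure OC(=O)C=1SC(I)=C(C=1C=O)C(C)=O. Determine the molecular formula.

Walk through each heavy atom and fill implicit hydrogens from standard valence (C 4, N 3, O 2, S 2, halogen 1):
  atom 1: O, bond orders sum to 1 (valence 2) → 1 H
  atom 2: C, bond orders sum to 4 (valence 4) → 0 H
  atom 3: O, bond orders sum to 2 (valence 2) → 0 H
  atom 4: C, bond orders sum to 4 (valence 4) → 0 H
  atom 5: S, bond orders sum to 2 (valence 2) → 0 H
  atom 6: C, bond orders sum to 4 (valence 4) → 0 H
  atom 7: I (halogen, monovalent) → 0 H
  atom 8: C, bond orders sum to 4 (valence 4) → 0 H
  atom 9: C, bond orders sum to 4 (valence 4) → 0 H
  atom 10: C, bond orders sum to 3 (valence 4) → 1 H
  atom 11: O, bond orders sum to 2 (valence 2) → 0 H
  atom 12: C, bond orders sum to 4 (valence 4) → 0 H
  atom 13: C, bond orders sum to 1 (valence 4) → 3 H
  atom 14: O, bond orders sum to 2 (valence 2) → 0 H
Totals → C:8, H:5, I:1, O:4, S:1.

C8H5IO4S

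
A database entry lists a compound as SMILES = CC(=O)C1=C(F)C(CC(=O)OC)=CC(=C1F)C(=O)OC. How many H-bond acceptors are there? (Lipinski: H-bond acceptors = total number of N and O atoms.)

5

N atoms: 0; O atoms: 5.
Lipinski HBA = 0 + 5 = 5.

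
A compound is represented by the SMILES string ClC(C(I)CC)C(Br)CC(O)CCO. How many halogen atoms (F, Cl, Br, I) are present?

3

Halogen atoms appear at heavy-atom positions 1, 4, 8 (1×Br, 1×Cl, 1×I).
Other groups present: 2 hydroxyl.
Halogen count: 3.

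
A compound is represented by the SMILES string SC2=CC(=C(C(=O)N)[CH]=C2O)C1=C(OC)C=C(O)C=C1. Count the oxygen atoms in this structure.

Scan the SMILES for O atoms (remember two-letter symbols like Cl and Br are single atoms).
Oxygen count: 4.

4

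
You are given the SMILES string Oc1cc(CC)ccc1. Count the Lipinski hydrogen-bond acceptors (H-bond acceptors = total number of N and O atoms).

N atoms: 0; O atoms: 1.
Lipinski HBA = 0 + 1 = 1.

1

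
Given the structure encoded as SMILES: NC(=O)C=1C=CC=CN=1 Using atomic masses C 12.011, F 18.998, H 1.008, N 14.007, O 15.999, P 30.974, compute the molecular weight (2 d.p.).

First, the molecular formula is C6H6N2O (counting implicit H from valence).
  C: 6 × 12.011 = 72.066
  H: 6 × 1.008 = 6.048
  N: 2 × 14.007 = 28.014
  O: 1 × 15.999 = 15.999
Sum: 6×12.011 + 6×1.008 + 2×14.007 + 1×15.999 = 122.127 → 122.13 g/mol.

122.13 g/mol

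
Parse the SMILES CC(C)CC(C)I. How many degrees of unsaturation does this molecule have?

0

Degree of unsaturation = (number of rings) + (number of π bonds).
Ring closures in the SMILES: 0.
π bonds: none → 0 DoU from unsaturation.
Total DoU = 0 + 0 = 0.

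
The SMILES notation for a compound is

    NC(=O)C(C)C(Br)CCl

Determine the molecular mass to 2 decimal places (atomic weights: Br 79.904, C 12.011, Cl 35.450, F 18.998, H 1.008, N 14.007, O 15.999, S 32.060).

First, the molecular formula is C5H9BrClNO (counting implicit H from valence).
  Br: 1 × 79.904 = 79.904
  C: 5 × 12.011 = 60.055
  Cl: 1 × 35.450 = 35.450
  H: 9 × 1.008 = 9.072
  N: 1 × 14.007 = 14.007
  O: 1 × 15.999 = 15.999
Sum: 1×79.904 + 5×12.011 + 1×35.450 + 9×1.008 + 1×14.007 + 1×15.999 = 214.487 → 214.49 g/mol.

214.49 g/mol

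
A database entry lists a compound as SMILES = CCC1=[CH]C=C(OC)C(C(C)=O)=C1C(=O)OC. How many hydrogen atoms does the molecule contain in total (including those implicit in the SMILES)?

Walk through each heavy atom and fill implicit hydrogens from standard valence (C 4, N 3, O 2, S 2, halogen 1):
  atom 1: C, bond orders sum to 1 (valence 4) → 3 H
  atom 2: C, bond orders sum to 2 (valence 4) → 2 H
  atom 3: C, bond orders sum to 4 (valence 4) → 0 H
  atom 4: C with explicit H count 1
  atom 5: C, bond orders sum to 3 (valence 4) → 1 H
  atom 6: C, bond orders sum to 4 (valence 4) → 0 H
  atom 7: O, bond orders sum to 2 (valence 2) → 0 H
  atom 8: C, bond orders sum to 1 (valence 4) → 3 H
  atom 9: C, bond orders sum to 4 (valence 4) → 0 H
  atom 10: C, bond orders sum to 4 (valence 4) → 0 H
  atom 11: C, bond orders sum to 1 (valence 4) → 3 H
  atom 12: O, bond orders sum to 2 (valence 2) → 0 H
  atom 13: C, bond orders sum to 4 (valence 4) → 0 H
  atom 14: C, bond orders sum to 4 (valence 4) → 0 H
  atom 15: O, bond orders sum to 2 (valence 2) → 0 H
  atom 16: O, bond orders sum to 2 (valence 2) → 0 H
  atom 17: C, bond orders sum to 1 (valence 4) → 3 H
Total hydrogens: 16.

16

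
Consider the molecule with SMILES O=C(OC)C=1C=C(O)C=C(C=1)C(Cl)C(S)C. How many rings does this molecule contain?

1

In SMILES, each pair of matching ring-closure digits denotes one ring-closing bond; the number of such bonds equals the number of independent rings.
Ring-closure bonds here: 1.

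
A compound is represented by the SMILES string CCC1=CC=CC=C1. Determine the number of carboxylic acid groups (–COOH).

Scan the SMILES for the carboxylic acid motif — none present.

0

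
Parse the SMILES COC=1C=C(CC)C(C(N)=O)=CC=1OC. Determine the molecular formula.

C11H15NO3

Walk through each heavy atom and fill implicit hydrogens from standard valence (C 4, N 3, O 2, S 2, halogen 1):
  atom 1: C, bond orders sum to 1 (valence 4) → 3 H
  atom 2: O, bond orders sum to 2 (valence 2) → 0 H
  atom 3: C, bond orders sum to 4 (valence 4) → 0 H
  atom 4: C, bond orders sum to 3 (valence 4) → 1 H
  atom 5: C, bond orders sum to 4 (valence 4) → 0 H
  atom 6: C, bond orders sum to 2 (valence 4) → 2 H
  atom 7: C, bond orders sum to 1 (valence 4) → 3 H
  atom 8: C, bond orders sum to 4 (valence 4) → 0 H
  atom 9: C, bond orders sum to 4 (valence 4) → 0 H
  atom 10: N, bond orders sum to 1 (valence 3) → 2 H
  atom 11: O, bond orders sum to 2 (valence 2) → 0 H
  atom 12: C, bond orders sum to 3 (valence 4) → 1 H
  atom 13: C, bond orders sum to 4 (valence 4) → 0 H
  atom 14: O, bond orders sum to 2 (valence 2) → 0 H
  atom 15: C, bond orders sum to 1 (valence 4) → 3 H
Totals → C:11, H:15, N:1, O:3.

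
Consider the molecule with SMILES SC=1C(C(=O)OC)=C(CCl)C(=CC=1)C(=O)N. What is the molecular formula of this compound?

C10H10ClNO3S

Walk through each heavy atom and fill implicit hydrogens from standard valence (C 4, N 3, O 2, S 2, halogen 1):
  atom 1: S, bond orders sum to 1 (valence 2) → 1 H
  atom 2: C, bond orders sum to 4 (valence 4) → 0 H
  atom 3: C, bond orders sum to 4 (valence 4) → 0 H
  atom 4: C, bond orders sum to 4 (valence 4) → 0 H
  atom 5: O, bond orders sum to 2 (valence 2) → 0 H
  atom 6: O, bond orders sum to 2 (valence 2) → 0 H
  atom 7: C, bond orders sum to 1 (valence 4) → 3 H
  atom 8: C, bond orders sum to 4 (valence 4) → 0 H
  atom 9: C, bond orders sum to 2 (valence 4) → 2 H
  atom 10: Cl (halogen, monovalent) → 0 H
  atom 11: C, bond orders sum to 4 (valence 4) → 0 H
  atom 12: C, bond orders sum to 3 (valence 4) → 1 H
  atom 13: C, bond orders sum to 3 (valence 4) → 1 H
  atom 14: C, bond orders sum to 4 (valence 4) → 0 H
  atom 15: O, bond orders sum to 2 (valence 2) → 0 H
  atom 16: N, bond orders sum to 1 (valence 3) → 2 H
Totals → C:10, H:10, Cl:1, N:1, O:3, S:1.
In Hill order: C10H10ClNO3S.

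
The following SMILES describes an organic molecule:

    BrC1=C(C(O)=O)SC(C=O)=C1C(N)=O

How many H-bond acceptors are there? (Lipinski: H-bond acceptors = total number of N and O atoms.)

N atoms: 1; O atoms: 4.
Lipinski HBA = 1 + 4 = 5.

5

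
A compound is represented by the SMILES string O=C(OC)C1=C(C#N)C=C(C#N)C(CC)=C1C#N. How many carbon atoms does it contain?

13

Count every carbon token in the SMILES (each C, including those in ring-closure positions and inside branches).
Carbon count: 13.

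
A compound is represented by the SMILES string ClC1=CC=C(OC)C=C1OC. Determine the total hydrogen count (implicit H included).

Walk through each heavy atom and fill implicit hydrogens from standard valence (C 4, N 3, O 2, S 2, halogen 1):
  atom 1: Cl (halogen, monovalent) → 0 H
  atom 2: C, bond orders sum to 4 (valence 4) → 0 H
  atom 3: C, bond orders sum to 3 (valence 4) → 1 H
  atom 4: C, bond orders sum to 3 (valence 4) → 1 H
  atom 5: C, bond orders sum to 4 (valence 4) → 0 H
  atom 6: O, bond orders sum to 2 (valence 2) → 0 H
  atom 7: C, bond orders sum to 1 (valence 4) → 3 H
  atom 8: C, bond orders sum to 3 (valence 4) → 1 H
  atom 9: C, bond orders sum to 4 (valence 4) → 0 H
  atom 10: O, bond orders sum to 2 (valence 2) → 0 H
  atom 11: C, bond orders sum to 1 (valence 4) → 3 H
Total hydrogens: 9.

9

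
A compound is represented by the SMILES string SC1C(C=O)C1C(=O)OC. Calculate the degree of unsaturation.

Molecular formula: C6H8O3S.
DoU = (2C + 2 + N − H − X) / 2, where X is the halogen count and O/S are ignored.
    = (2·6 + 2 + 0 − 8 − 0) / 2 = 6 / 2 = 3.

3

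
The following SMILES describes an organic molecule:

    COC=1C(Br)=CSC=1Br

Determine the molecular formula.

C5H4Br2OS

Walk through each heavy atom and fill implicit hydrogens from standard valence (C 4, N 3, O 2, S 2, halogen 1):
  atom 1: C, bond orders sum to 1 (valence 4) → 3 H
  atom 2: O, bond orders sum to 2 (valence 2) → 0 H
  atom 3: C, bond orders sum to 4 (valence 4) → 0 H
  atom 4: C, bond orders sum to 4 (valence 4) → 0 H
  atom 5: Br (halogen, monovalent) → 0 H
  atom 6: C, bond orders sum to 3 (valence 4) → 1 H
  atom 7: S, bond orders sum to 2 (valence 2) → 0 H
  atom 8: C, bond orders sum to 4 (valence 4) → 0 H
  atom 9: Br (halogen, monovalent) → 0 H
Totals → C:5, H:4, Br:2, O:1, S:1.
In Hill order: C5H4Br2OS.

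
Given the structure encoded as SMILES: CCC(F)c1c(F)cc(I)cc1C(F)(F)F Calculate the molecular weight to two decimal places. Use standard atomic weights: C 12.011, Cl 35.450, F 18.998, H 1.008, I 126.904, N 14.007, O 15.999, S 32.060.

350.07 g/mol

First, the molecular formula is C10H8F5I (counting implicit H from valence).
  C: 10 × 12.011 = 120.110
  F: 5 × 18.998 = 94.990
  H: 8 × 1.008 = 8.064
  I: 1 × 126.904 = 126.904
Sum: 10×12.011 + 5×18.998 + 8×1.008 + 1×126.904 = 350.068 → 350.07 g/mol.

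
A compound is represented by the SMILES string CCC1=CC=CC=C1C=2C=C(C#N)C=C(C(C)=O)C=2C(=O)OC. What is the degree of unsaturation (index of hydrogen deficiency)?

Degree of unsaturation = (number of rings) + (number of π bonds).
Ring closures in the SMILES: 2.
π bonds: 8 double bonds (each 1 DoU), 1 triple bond (each 2 DoU) → 10 DoU from unsaturation.
Total DoU = 2 + 10 = 12.

12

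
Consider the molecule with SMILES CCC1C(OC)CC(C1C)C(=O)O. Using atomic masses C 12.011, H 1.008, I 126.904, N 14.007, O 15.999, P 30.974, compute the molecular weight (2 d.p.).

186.25 g/mol

First, the molecular formula is C10H18O3 (counting implicit H from valence).
  C: 10 × 12.011 = 120.110
  H: 18 × 1.008 = 18.144
  O: 3 × 15.999 = 47.997
Sum: 10×12.011 + 18×1.008 + 3×15.999 = 186.251 → 186.25 g/mol.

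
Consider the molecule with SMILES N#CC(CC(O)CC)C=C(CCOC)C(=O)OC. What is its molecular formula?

Walk through each heavy atom and fill implicit hydrogens from standard valence (C 4, N 3, O 2, S 2, halogen 1):
  atom 1: N, bond orders sum to 3 (valence 3) → 0 H
  atom 2: C, bond orders sum to 4 (valence 4) → 0 H
  atom 3: C, bond orders sum to 3 (valence 4) → 1 H
  atom 4: C, bond orders sum to 2 (valence 4) → 2 H
  atom 5: C, bond orders sum to 3 (valence 4) → 1 H
  atom 6: O, bond orders sum to 1 (valence 2) → 1 H
  atom 7: C, bond orders sum to 2 (valence 4) → 2 H
  atom 8: C, bond orders sum to 1 (valence 4) → 3 H
  atom 9: C, bond orders sum to 3 (valence 4) → 1 H
  atom 10: C, bond orders sum to 4 (valence 4) → 0 H
  atom 11: C, bond orders sum to 2 (valence 4) → 2 H
  atom 12: C, bond orders sum to 2 (valence 4) → 2 H
  atom 13: O, bond orders sum to 2 (valence 2) → 0 H
  atom 14: C, bond orders sum to 1 (valence 4) → 3 H
  atom 15: C, bond orders sum to 4 (valence 4) → 0 H
  atom 16: O, bond orders sum to 2 (valence 2) → 0 H
  atom 17: O, bond orders sum to 2 (valence 2) → 0 H
  atom 18: C, bond orders sum to 1 (valence 4) → 3 H
Totals → C:13, H:21, N:1, O:4.

C13H21NO4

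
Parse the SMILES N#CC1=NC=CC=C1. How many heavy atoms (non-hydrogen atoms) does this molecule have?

8

Every atom symbol written in the SMILES (organic subset) is one heavy atom; implicit H are not written.
Heavy atoms by element → C:6, N:2.
Total: 8.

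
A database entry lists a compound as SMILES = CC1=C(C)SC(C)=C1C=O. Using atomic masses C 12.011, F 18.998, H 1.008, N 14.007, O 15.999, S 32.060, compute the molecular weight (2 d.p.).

First, the molecular formula is C8H10OS (counting implicit H from valence).
  C: 8 × 12.011 = 96.088
  H: 10 × 1.008 = 10.080
  O: 1 × 15.999 = 15.999
  S: 1 × 32.060 = 32.060
Sum: 8×12.011 + 10×1.008 + 1×15.999 + 1×32.060 = 154.227 → 154.23 g/mol.

154.23 g/mol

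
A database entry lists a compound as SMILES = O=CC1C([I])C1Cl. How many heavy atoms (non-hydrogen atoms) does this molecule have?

7

Every atom symbol written in the SMILES (organic subset) is one heavy atom; implicit H are not written.
Heavy atoms by element → C:4, Cl:1, I:1, O:1.
Total: 7.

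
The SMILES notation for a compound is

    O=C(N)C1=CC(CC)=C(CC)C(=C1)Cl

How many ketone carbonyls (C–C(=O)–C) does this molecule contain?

Scan the SMILES for the ketone motif — none present.
Groups that are present: 1 amide.

0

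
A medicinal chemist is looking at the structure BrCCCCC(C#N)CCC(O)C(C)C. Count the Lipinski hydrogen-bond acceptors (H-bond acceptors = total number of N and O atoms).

2

N atoms: 1; O atoms: 1.
Lipinski HBA = 1 + 1 = 2.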